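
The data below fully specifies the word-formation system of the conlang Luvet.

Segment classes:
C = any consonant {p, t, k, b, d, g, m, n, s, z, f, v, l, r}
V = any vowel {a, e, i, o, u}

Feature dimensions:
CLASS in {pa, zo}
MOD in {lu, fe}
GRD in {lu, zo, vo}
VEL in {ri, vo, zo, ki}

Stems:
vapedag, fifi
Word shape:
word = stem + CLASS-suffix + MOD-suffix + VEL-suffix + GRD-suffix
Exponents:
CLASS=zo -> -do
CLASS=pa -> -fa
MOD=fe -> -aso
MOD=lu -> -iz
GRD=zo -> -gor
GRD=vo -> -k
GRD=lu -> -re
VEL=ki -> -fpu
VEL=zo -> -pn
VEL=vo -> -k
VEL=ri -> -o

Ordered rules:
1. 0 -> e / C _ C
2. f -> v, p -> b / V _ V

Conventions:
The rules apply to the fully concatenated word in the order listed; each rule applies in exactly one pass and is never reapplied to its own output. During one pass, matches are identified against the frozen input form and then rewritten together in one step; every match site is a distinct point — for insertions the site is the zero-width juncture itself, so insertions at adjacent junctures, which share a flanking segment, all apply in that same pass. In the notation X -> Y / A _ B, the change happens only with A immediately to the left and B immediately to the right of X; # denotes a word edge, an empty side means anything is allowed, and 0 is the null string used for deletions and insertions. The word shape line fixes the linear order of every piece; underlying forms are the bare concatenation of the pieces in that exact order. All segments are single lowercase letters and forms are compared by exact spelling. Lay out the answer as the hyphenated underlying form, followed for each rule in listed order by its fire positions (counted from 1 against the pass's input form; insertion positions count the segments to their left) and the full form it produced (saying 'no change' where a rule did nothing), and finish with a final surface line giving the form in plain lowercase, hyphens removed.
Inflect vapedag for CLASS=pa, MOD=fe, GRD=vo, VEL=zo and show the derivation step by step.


underlying: vapedag-fa-aso-pn-k
1. 0 -> e / C _ C: inserts after position(s) 7, 13, 14: vapedagefaasopenek
2. f -> v, p -> b / V _ V: fires at position(s) 3, 9, 14: vabedagevaasobenek
surface: vabedagevaasobenek


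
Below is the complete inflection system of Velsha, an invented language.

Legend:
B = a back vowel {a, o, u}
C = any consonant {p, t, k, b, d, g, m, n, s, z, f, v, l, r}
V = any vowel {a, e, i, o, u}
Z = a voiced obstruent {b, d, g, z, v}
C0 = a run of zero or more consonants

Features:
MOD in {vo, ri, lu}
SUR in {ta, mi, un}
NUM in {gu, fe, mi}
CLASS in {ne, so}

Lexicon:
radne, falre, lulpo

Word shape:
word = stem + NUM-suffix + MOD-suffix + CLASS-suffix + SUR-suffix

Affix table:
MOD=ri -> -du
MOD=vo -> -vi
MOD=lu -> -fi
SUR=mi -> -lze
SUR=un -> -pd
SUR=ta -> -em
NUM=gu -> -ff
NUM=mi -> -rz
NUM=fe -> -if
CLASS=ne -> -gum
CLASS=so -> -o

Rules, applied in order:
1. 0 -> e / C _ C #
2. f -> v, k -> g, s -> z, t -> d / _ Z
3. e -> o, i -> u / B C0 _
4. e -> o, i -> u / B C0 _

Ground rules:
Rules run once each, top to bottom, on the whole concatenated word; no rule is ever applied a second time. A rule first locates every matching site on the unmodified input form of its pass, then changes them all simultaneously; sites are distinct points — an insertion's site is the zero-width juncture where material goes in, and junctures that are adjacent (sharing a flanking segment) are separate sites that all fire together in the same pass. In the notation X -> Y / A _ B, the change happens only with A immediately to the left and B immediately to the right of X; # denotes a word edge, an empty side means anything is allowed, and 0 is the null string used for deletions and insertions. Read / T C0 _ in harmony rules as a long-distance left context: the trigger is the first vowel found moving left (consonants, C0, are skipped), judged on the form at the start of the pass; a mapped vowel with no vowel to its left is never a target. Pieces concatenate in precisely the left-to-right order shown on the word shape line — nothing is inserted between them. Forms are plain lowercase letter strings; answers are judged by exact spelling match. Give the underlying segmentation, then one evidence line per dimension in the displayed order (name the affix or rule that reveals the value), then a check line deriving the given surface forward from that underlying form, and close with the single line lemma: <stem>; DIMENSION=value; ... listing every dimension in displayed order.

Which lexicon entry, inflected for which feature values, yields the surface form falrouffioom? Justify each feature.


underlying: falre-if-fi-o-em
MOD=lu - signalled by the affix -fi
SUR=ta - signalled by the affix -em
NUM=fe - signalled by the affix -if
CLASS=so - signalled by the affix -o
check: falreiffioem -> falreiffioem -> falreiffioem -> falroiffioom -> falrouffioom
lemma: falre; MOD=lu; SUR=ta; NUM=fe; CLASS=so


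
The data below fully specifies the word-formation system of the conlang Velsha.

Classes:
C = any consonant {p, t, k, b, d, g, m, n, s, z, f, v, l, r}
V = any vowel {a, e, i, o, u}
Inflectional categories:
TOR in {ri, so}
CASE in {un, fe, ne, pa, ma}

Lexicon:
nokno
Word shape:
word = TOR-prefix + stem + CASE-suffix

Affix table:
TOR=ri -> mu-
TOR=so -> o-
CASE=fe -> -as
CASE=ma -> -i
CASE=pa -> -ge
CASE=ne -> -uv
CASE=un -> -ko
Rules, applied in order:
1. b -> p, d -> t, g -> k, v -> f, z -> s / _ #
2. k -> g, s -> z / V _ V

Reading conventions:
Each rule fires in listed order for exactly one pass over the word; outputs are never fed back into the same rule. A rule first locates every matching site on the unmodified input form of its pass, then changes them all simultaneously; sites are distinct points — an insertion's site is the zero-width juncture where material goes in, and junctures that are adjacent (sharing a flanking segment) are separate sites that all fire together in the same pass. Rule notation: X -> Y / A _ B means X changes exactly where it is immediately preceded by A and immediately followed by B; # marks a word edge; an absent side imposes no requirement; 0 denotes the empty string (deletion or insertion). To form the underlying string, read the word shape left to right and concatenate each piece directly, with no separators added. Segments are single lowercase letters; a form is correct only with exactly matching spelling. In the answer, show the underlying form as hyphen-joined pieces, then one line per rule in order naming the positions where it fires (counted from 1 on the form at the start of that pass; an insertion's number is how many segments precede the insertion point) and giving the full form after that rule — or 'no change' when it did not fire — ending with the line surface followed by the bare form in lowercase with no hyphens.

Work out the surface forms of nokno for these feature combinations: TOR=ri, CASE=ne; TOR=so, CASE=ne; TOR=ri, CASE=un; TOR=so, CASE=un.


cell TOR=ri, CASE=ne:
underlying: mu-nokno-uv
1. b -> p, d -> t, g -> k, v -> f, z -> s / _ #: fires at position(s) 9: munoknouf
2. k -> g, s -> z / V _ V: no change
surface: munoknouf

cell TOR=so, CASE=ne:
underlying: o-nokno-uv
1. b -> p, d -> t, g -> k, v -> f, z -> s / _ #: fires at position(s) 8: onoknouf
2. k -> g, s -> z / V _ V: no change
surface: onoknouf

cell TOR=ri, CASE=un:
underlying: mu-nokno-ko
1. b -> p, d -> t, g -> k, v -> f, z -> s / _ #: no change
2. k -> g, s -> z / V _ V: fires at position(s) 8: munoknogo
surface: munoknogo

cell TOR=so, CASE=un:
underlying: o-nokno-ko
1. b -> p, d -> t, g -> k, v -> f, z -> s / _ #: no change
2. k -> g, s -> z / V _ V: fires at position(s) 7: onoknogo
surface: onoknogo


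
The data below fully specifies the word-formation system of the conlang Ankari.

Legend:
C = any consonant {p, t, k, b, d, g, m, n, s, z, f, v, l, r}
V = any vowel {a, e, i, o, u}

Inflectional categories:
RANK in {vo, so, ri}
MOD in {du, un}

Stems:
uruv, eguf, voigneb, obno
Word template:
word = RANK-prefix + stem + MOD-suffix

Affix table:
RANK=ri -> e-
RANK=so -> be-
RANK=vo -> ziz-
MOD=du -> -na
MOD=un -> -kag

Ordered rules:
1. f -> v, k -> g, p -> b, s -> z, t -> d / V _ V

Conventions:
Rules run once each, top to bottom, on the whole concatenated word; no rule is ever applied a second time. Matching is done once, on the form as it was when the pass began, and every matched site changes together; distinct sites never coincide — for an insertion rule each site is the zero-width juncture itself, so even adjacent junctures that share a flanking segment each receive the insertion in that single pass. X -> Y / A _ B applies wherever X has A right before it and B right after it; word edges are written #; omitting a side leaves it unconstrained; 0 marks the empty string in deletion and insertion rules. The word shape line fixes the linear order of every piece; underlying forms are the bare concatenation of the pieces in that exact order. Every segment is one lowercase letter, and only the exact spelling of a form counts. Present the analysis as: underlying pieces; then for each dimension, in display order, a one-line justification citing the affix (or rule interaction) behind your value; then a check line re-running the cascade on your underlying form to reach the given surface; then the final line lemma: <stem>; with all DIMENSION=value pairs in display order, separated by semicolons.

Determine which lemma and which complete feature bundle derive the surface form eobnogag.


underlying: e-obno-kag
RANK=ri - signalled by the affix e-
MOD=un - signalled by the affix -kag
check: eobnokag -> eobnogag
lemma: obno; RANK=ri; MOD=un


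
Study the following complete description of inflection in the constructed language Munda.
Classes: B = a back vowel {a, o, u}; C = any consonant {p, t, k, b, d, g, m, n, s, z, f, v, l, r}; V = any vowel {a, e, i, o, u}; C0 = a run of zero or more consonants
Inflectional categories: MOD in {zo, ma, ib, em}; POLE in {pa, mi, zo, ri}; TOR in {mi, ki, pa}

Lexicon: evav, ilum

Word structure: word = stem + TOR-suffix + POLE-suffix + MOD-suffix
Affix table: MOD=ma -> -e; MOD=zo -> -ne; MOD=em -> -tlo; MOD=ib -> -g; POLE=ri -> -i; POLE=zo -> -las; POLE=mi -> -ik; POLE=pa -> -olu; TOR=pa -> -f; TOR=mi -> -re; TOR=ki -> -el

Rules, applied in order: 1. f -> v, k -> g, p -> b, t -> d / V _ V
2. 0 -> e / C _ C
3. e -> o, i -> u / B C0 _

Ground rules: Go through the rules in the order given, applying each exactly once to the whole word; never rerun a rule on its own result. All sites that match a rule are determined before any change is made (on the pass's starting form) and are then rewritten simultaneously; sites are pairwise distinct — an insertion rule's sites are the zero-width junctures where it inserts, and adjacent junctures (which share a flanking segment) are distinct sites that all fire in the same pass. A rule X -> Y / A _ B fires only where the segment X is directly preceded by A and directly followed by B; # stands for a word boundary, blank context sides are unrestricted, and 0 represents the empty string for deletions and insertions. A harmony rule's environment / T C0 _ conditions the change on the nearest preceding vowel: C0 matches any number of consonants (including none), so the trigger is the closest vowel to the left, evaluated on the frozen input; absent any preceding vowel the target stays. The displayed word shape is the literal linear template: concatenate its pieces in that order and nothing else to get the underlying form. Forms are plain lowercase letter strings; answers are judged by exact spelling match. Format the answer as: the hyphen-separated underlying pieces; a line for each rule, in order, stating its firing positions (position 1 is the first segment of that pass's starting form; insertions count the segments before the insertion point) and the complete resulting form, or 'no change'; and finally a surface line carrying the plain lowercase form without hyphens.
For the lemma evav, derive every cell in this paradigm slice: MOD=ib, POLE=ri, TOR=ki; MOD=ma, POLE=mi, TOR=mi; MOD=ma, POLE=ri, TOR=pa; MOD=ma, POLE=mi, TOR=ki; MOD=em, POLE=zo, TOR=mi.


cell MOD=ib, POLE=ri, TOR=ki:
underlying: evav-el-i-g
1. f -> v, k -> g, p -> b, t -> d / V _ V: no change
2. 0 -> e / C _ C: no change
3. e -> o, i -> u / B C0 _: fires at position(s) 5: evavolig
surface: evavolig

cell MOD=ma, POLE=mi, TOR=mi:
underlying: evav-re-ik-e
1. f -> v, k -> g, p -> b, t -> d / V _ V: fires at position(s) 8: evavreige
2. 0 -> e / C _ C: inserts after position(s) 4: evavereige
3. e -> o, i -> u / B C0 _: fires at position(s) 5: evavoreige
surface: evavoreige

cell MOD=ma, POLE=ri, TOR=pa:
underlying: evav-f-i-e
1. f -> v, k -> g, p -> b, t -> d / V _ V: no change
2. 0 -> e / C _ C: inserts after position(s) 4: evavefie
3. e -> o, i -> u / B C0 _: fires at position(s) 5: evavofie
surface: evavofie

cell MOD=ma, POLE=mi, TOR=ki:
underlying: evav-el-ik-e
1. f -> v, k -> g, p -> b, t -> d / V _ V: fires at position(s) 8: evavelige
2. 0 -> e / C _ C: no change
3. e -> o, i -> u / B C0 _: fires at position(s) 5: evavolige
surface: evavolige

cell MOD=em, POLE=zo, TOR=mi:
underlying: evav-re-las-tlo
1. f -> v, k -> g, p -> b, t -> d / V _ V: no change
2. 0 -> e / C _ C: inserts after position(s) 4, 9, 10: evaverelasetelo
3. e -> o, i -> u / B C0 _: fires at position(s) 5, 11: evavorelasotelo
surface: evavorelasotelo


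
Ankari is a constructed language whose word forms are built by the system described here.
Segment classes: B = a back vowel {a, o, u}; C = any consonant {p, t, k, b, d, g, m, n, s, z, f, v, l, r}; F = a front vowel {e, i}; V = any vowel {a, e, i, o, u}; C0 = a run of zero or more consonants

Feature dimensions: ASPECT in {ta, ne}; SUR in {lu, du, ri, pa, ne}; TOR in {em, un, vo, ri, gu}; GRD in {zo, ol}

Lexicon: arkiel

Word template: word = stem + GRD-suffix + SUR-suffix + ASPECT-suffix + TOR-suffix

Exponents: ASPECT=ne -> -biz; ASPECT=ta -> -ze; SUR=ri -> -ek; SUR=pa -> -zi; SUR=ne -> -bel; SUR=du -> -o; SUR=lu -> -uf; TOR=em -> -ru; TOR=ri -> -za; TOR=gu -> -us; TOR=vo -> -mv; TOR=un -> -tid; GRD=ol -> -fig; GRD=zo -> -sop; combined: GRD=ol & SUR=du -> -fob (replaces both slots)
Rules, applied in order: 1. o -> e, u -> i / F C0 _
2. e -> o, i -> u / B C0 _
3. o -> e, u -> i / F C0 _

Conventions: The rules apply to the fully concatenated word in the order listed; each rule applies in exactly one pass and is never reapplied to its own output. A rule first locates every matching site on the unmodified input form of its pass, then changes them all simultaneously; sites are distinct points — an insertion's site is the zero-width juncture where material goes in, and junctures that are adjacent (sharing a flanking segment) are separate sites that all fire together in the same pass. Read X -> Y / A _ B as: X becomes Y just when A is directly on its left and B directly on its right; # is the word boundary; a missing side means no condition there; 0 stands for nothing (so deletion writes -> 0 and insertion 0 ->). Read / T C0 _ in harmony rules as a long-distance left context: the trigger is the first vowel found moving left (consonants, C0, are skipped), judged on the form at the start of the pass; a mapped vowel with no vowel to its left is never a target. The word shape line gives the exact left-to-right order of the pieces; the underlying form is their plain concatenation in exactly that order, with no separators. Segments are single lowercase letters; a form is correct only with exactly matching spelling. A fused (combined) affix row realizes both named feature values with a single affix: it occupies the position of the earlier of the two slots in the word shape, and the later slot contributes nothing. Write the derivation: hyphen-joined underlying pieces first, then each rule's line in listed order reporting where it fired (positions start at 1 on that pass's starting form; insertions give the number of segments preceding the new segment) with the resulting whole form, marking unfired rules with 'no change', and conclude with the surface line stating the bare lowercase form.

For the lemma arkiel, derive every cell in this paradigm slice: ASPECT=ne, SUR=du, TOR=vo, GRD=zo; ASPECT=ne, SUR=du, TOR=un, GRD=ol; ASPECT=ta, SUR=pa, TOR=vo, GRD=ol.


cell ASPECT=ne, SUR=du, TOR=vo, GRD=zo:
underlying: arkiel-sop-o-biz-mv
1. o -> e, u -> i / F C0 _: fires at position(s) 8: arkielsepobizmv
2. e -> o, i -> u / B C0 _: fires at position(s) 4, 12: arkuelsepobuzmv
3. o -> e, u -> i / F C0 _: fires at position(s) 10: arkuelsepebuzmv
surface: arkuelsepebuzmv

cell ASPECT=ne, SUR=du, TOR=un, GRD=ol:
underlying: arkiel-fob-biz-tid
1. o -> e, u -> i / F C0 _: fires at position(s) 8: arkielfebbiztid
2. e -> o, i -> u / B C0 _: fires at position(s) 4: arkuelfebbiztid
3. o -> e, u -> i / F C0 _: no change
surface: arkuelfebbiztid

cell ASPECT=ta, SUR=pa, TOR=vo, GRD=ol:
underlying: arkiel-fig-zi-ze-mv
1. o -> e, u -> i / F C0 _: no change
2. e -> o, i -> u / B C0 _: fires at position(s) 4: arkuelfigzizemv
3. o -> e, u -> i / F C0 _: no change
surface: arkuelfigzizemv


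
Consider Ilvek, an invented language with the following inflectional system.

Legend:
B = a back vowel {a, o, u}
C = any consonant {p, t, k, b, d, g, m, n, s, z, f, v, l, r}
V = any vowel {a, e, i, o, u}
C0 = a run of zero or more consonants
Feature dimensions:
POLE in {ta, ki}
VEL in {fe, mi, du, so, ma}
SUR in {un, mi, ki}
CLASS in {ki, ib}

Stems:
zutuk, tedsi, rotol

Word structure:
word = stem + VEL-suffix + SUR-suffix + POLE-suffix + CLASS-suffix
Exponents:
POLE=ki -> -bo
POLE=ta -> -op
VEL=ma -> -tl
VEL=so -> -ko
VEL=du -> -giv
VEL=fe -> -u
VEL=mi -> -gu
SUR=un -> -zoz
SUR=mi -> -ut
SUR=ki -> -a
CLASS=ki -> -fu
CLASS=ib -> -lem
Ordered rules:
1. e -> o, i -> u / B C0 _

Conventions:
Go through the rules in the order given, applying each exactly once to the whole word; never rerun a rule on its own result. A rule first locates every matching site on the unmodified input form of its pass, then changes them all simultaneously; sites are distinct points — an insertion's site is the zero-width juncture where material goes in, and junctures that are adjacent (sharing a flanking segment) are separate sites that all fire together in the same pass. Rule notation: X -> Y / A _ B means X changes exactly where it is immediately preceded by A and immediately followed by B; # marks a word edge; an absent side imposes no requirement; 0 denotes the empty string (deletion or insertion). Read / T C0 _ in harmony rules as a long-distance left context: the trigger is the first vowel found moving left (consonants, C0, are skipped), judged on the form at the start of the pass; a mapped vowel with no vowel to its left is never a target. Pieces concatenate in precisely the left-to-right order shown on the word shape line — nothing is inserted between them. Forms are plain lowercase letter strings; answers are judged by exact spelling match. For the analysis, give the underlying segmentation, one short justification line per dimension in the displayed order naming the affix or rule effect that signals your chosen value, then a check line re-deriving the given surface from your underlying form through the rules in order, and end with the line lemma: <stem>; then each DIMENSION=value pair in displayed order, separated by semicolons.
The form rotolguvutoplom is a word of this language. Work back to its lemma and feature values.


underlying: rotol-giv-ut-op-lem
POLE=ta - signalled by the affix -op
VEL=du - signalled by the affix -giv
SUR=mi - signalled by the affix -ut
CLASS=ib - signalled by the affix -lem
check: rotolgivutoplem -> rotolguvutoplom
lemma: rotol; POLE=ta; VEL=du; SUR=mi; CLASS=ib


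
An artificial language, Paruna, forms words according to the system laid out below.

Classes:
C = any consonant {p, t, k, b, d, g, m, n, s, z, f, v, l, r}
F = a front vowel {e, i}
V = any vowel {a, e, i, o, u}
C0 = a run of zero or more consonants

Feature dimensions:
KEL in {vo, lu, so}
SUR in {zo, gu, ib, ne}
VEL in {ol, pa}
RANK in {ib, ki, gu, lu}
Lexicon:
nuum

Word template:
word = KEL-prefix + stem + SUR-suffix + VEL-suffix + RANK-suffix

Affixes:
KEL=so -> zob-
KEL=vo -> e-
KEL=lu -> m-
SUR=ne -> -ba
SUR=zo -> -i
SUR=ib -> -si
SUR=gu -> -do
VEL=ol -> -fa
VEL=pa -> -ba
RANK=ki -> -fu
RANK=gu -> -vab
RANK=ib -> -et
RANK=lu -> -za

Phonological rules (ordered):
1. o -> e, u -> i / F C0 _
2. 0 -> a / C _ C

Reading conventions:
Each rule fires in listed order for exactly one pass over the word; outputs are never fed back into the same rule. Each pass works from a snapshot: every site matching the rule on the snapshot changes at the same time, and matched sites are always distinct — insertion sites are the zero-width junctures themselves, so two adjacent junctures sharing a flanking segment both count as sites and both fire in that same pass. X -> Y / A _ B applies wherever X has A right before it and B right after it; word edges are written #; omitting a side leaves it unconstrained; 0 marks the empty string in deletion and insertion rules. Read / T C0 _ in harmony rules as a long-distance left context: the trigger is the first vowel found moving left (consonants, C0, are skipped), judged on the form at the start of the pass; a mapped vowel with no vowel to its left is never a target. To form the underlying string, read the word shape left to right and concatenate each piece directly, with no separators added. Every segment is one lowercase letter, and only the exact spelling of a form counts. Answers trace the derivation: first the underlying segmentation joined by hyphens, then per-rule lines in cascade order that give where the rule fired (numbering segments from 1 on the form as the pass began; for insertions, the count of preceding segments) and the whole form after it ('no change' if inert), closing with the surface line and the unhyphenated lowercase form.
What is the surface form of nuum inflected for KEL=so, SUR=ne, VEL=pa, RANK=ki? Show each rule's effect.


underlying: zob-nuum-ba-ba-fu
1. o -> e, u -> i / F C0 _: no change
2. 0 -> a / C _ C: inserts after position(s) 3, 7: zobanuumababafu
surface: zobanuumababafu


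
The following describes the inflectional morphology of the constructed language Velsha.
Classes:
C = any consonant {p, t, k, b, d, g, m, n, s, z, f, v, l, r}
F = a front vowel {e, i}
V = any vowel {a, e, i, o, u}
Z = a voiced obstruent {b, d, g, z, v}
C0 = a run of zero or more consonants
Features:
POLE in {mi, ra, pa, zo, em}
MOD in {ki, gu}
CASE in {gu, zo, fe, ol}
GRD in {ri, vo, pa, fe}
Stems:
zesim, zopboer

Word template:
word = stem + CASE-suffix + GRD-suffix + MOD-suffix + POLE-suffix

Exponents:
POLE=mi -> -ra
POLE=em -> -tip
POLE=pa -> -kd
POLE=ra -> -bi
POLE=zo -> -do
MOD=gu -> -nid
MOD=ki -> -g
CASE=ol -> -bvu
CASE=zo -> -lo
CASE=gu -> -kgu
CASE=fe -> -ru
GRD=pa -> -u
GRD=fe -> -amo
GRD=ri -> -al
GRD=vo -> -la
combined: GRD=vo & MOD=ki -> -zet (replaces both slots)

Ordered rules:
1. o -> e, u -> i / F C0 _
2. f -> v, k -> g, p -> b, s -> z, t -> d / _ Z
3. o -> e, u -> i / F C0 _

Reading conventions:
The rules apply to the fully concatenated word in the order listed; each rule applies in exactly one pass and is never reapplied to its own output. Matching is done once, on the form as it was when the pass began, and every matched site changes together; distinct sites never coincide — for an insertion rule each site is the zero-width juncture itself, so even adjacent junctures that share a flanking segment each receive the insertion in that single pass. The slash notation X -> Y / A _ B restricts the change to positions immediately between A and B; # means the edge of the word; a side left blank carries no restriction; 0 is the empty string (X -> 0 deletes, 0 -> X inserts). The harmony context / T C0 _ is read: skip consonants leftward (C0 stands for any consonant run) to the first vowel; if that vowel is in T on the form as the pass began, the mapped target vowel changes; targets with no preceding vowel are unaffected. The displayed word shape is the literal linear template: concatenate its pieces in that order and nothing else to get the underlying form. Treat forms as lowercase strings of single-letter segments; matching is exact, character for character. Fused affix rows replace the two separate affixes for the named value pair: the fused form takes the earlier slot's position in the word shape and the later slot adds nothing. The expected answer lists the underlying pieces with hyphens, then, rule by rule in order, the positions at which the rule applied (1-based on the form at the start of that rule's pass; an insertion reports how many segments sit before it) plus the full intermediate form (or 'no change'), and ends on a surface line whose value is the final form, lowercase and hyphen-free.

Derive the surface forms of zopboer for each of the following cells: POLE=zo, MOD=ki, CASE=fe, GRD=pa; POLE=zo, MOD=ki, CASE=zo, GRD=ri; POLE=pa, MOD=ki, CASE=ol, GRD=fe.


cell POLE=zo, MOD=ki, CASE=fe, GRD=pa:
underlying: zopboer-ru-u-g-do
1. o -> e, u -> i / F C0 _: fires at position(s) 9: zopboerriugdo
2. f -> v, k -> g, p -> b, s -> z, t -> d / _ Z: fires at position(s) 3: zobboerriugdo
3. o -> e, u -> i / F C0 _: fires at position(s) 10: zobboerriigdo
surface: zobboerriigdo

cell POLE=zo, MOD=ki, CASE=zo, GRD=ri:
underlying: zopboer-lo-al-g-do
1. o -> e, u -> i / F C0 _: fires at position(s) 9: zopboerlealgdo
2. f -> v, k -> g, p -> b, s -> z, t -> d / _ Z: fires at position(s) 3: zobboerlealgdo
3. o -> e, u -> i / F C0 _: no change
surface: zobboerlealgdo

cell POLE=pa, MOD=ki, CASE=ol, GRD=fe:
underlying: zopboer-bvu-amo-g-kd
1. o -> e, u -> i / F C0 _: fires at position(s) 10: zopboerbviamogkd
2. f -> v, k -> g, p -> b, s -> z, t -> d / _ Z: fires at position(s) 3, 15: zobboerbviamoggd
3. o -> e, u -> i / F C0 _: no change
surface: zobboerbviamoggd


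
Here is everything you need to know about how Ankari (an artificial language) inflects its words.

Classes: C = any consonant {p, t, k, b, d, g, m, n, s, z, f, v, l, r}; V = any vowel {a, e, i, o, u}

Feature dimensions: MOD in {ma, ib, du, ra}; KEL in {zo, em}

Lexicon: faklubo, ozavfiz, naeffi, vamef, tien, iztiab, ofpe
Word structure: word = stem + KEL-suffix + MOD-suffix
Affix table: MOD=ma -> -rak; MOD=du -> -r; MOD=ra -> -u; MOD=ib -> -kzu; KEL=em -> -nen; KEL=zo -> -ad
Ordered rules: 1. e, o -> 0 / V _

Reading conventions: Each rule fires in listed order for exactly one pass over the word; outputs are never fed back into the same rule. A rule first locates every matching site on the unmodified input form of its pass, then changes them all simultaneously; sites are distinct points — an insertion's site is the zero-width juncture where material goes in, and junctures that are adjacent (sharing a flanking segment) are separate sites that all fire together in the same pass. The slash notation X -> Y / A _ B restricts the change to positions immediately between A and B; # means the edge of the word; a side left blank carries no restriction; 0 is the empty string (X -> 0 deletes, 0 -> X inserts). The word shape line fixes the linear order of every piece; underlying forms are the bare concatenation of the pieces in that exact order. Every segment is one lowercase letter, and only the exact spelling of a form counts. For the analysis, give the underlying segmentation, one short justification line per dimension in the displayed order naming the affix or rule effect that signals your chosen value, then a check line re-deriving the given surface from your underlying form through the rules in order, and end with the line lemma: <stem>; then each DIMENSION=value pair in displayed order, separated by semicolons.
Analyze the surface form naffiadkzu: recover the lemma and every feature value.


underlying: naeffi-ad-kzu
MOD=ib - signalled by the affix -kzu
KEL=zo - signalled by the affix -ad
check: naeffiadkzu -> naffiadkzu
lemma: naeffi; MOD=ib; KEL=zo


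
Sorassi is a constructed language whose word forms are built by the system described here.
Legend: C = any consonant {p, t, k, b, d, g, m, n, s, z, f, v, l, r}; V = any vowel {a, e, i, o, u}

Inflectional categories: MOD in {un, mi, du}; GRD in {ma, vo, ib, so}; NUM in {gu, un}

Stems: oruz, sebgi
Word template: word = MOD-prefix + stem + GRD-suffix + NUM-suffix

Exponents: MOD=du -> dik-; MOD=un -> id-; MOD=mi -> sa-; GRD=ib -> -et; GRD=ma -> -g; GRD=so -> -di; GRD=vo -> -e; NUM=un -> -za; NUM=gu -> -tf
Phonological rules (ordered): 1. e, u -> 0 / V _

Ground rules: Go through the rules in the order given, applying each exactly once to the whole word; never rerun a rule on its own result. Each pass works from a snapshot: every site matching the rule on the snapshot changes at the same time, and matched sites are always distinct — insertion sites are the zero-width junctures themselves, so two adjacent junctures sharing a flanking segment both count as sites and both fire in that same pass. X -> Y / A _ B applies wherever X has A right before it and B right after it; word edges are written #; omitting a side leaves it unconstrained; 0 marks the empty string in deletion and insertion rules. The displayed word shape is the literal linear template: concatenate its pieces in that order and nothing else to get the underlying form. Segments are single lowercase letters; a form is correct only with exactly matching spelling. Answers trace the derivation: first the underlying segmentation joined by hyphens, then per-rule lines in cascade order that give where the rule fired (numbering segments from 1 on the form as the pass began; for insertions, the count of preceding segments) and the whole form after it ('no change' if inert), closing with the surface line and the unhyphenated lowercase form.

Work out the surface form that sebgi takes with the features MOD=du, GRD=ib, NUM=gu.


underlying: dik-sebgi-et-tf
1. e, u -> 0 / V _: fires at position(s) 9: diksebgittf
surface: diksebgittf


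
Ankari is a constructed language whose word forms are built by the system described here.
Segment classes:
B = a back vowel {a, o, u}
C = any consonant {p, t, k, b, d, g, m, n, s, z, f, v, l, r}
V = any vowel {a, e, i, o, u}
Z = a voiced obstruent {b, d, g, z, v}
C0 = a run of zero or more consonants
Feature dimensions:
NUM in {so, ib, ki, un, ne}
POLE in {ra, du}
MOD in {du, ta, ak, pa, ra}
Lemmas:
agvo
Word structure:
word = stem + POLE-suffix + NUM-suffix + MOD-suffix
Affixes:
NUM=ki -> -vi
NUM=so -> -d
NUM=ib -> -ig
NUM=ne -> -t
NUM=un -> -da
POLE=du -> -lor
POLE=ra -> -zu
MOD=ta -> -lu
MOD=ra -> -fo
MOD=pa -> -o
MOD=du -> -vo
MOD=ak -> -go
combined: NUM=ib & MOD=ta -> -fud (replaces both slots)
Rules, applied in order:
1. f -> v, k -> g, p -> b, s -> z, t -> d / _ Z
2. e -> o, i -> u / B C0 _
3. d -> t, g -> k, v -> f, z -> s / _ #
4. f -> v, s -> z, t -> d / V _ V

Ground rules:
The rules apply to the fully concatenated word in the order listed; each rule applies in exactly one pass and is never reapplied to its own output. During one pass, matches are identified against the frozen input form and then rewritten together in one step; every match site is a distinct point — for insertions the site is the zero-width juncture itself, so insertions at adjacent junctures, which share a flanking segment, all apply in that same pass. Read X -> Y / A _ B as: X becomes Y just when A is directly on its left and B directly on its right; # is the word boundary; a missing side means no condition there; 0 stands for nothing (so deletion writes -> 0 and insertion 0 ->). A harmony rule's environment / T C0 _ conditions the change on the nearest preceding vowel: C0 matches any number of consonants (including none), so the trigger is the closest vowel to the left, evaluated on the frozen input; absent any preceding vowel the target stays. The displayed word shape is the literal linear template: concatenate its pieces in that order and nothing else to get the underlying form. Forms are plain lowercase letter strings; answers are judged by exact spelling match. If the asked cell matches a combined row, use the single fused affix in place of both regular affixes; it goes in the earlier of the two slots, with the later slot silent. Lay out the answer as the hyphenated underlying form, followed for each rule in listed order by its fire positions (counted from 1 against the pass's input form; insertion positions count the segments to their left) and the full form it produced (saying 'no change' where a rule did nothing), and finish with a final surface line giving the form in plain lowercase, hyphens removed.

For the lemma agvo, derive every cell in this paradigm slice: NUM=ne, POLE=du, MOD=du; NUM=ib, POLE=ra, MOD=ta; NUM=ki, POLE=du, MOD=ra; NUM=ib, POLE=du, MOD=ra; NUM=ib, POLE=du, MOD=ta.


cell NUM=ne, POLE=du, MOD=du:
underlying: agvo-lor-t-vo
1. f -> v, k -> g, p -> b, s -> z, t -> d / _ Z: fires at position(s) 8: agvolordvo
2. e -> o, i -> u / B C0 _: no change
3. d -> t, g -> k, v -> f, z -> s / _ #: no change
4. f -> v, s -> z, t -> d / V _ V: no change
surface: agvolordvo

cell NUM=ib, POLE=ra, MOD=ta:
underlying: agvo-zu-fud
1. f -> v, k -> g, p -> b, s -> z, t -> d / _ Z: no change
2. e -> o, i -> u / B C0 _: no change
3. d -> t, g -> k, v -> f, z -> s / _ #: fires at position(s) 9: agvozufut
4. f -> v, s -> z, t -> d / V _ V: fires at position(s) 7: agvozuvut
surface: agvozuvut

cell NUM=ki, POLE=du, MOD=ra:
underlying: agvo-lor-vi-fo
1. f -> v, k -> g, p -> b, s -> z, t -> d / _ Z: no change
2. e -> o, i -> u / B C0 _: fires at position(s) 9: agvolorvufo
3. d -> t, g -> k, v -> f, z -> s / _ #: no change
4. f -> v, s -> z, t -> d / V _ V: fires at position(s) 10: agvolorvuvo
surface: agvolorvuvo

cell NUM=ib, POLE=du, MOD=ra:
underlying: agvo-lor-ig-fo
1. f -> v, k -> g, p -> b, s -> z, t -> d / _ Z: no change
2. e -> o, i -> u / B C0 _: fires at position(s) 8: agvolorugfo
3. d -> t, g -> k, v -> f, z -> s / _ #: no change
4. f -> v, s -> z, t -> d / V _ V: no change
surface: agvolorugfo

cell NUM=ib, POLE=du, MOD=ta:
underlying: agvo-lor-fud
1. f -> v, k -> g, p -> b, s -> z, t -> d / _ Z: no change
2. e -> o, i -> u / B C0 _: no change
3. d -> t, g -> k, v -> f, z -> s / _ #: fires at position(s) 10: agvolorfut
4. f -> v, s -> z, t -> d / V _ V: no change
surface: agvolorfut


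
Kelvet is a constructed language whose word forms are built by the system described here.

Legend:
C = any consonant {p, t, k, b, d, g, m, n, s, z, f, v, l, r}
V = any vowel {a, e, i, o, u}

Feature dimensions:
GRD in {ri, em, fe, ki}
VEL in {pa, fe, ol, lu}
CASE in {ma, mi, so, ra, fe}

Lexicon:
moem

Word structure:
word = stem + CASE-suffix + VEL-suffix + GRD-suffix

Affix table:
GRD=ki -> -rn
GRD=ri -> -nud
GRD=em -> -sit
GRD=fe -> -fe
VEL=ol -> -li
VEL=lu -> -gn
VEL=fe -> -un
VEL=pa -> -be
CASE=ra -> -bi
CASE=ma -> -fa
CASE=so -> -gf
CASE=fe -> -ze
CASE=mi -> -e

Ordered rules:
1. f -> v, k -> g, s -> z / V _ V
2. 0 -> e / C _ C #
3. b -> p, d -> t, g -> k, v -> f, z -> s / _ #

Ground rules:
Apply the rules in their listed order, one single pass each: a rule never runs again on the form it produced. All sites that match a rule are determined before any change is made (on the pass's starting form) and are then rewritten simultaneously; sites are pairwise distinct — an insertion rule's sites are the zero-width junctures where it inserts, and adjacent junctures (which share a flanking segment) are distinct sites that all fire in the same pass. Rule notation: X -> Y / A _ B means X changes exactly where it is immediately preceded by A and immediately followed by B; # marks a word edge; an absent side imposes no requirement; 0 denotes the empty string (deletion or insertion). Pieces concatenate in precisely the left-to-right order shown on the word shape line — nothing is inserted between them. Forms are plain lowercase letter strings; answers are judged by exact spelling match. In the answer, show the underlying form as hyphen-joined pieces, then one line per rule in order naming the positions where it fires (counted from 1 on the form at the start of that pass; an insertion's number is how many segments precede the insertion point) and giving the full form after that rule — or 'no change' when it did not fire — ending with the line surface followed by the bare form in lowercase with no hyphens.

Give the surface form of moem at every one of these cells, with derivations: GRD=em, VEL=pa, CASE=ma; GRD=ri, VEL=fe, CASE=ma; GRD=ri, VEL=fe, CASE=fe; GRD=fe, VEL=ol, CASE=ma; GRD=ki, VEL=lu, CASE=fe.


cell GRD=em, VEL=pa, CASE=ma:
underlying: moem-fa-be-sit
1. f -> v, k -> g, s -> z / V _ V: fires at position(s) 9: moemfabezit
2. 0 -> e / C _ C #: no change
3. b -> p, d -> t, g -> k, v -> f, z -> s / _ #: no change
surface: moemfabezit

cell GRD=ri, VEL=fe, CASE=ma:
underlying: moem-fa-un-nud
1. f -> v, k -> g, s -> z / V _ V: no change
2. 0 -> e / C _ C #: no change
3. b -> p, d -> t, g -> k, v -> f, z -> s / _ #: fires at position(s) 11: moemfaunnut
surface: moemfaunnut

cell GRD=ri, VEL=fe, CASE=fe:
underlying: moem-ze-un-nud
1. f -> v, k -> g, s -> z / V _ V: no change
2. 0 -> e / C _ C #: no change
3. b -> p, d -> t, g -> k, v -> f, z -> s / _ #: fires at position(s) 11: moemzeunnut
surface: moemzeunnut

cell GRD=fe, VEL=ol, CASE=ma:
underlying: moem-fa-li-fe
1. f -> v, k -> g, s -> z / V _ V: fires at position(s) 9: moemfalive
2. 0 -> e / C _ C #: no change
3. b -> p, d -> t, g -> k, v -> f, z -> s / _ #: no change
surface: moemfalive

cell GRD=ki, VEL=lu, CASE=fe:
underlying: moem-ze-gn-rn
1. f -> v, k -> g, s -> z / V _ V: no change
2. 0 -> e / C _ C #: inserts after position(s) 9: moemzegnren
3. b -> p, d -> t, g -> k, v -> f, z -> s / _ #: no change
surface: moemzegnren


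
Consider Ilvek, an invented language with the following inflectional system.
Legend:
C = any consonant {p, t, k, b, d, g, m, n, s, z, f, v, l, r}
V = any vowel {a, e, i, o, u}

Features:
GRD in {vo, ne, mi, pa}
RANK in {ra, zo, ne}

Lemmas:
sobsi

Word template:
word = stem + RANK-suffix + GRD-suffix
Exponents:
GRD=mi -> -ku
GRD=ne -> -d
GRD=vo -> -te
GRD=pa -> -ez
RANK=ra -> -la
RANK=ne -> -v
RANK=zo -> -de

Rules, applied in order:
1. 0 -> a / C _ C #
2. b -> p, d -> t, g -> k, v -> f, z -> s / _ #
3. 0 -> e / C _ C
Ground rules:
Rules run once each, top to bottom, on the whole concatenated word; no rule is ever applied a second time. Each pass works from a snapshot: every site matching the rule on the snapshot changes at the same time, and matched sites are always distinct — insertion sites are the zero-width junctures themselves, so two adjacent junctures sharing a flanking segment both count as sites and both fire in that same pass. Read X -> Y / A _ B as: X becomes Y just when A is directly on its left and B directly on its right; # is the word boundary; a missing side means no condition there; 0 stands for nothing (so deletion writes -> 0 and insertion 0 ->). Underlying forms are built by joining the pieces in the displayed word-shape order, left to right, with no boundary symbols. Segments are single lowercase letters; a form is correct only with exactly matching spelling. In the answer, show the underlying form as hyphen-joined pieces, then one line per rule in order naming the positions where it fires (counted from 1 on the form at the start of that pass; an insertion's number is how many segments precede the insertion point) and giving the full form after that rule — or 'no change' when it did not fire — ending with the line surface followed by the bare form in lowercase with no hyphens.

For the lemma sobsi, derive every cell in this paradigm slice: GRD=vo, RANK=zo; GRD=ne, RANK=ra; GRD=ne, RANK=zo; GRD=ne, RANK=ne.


cell GRD=vo, RANK=zo:
underlying: sobsi-de-te
1. 0 -> a / C _ C #: no change
2. b -> p, d -> t, g -> k, v -> f, z -> s / _ #: no change
3. 0 -> e / C _ C: inserts after position(s) 3: sobesidete
surface: sobesidete

cell GRD=ne, RANK=ra:
underlying: sobsi-la-d
1. 0 -> a / C _ C #: no change
2. b -> p, d -> t, g -> k, v -> f, z -> s / _ #: fires at position(s) 8: sobsilat
3. 0 -> e / C _ C: inserts after position(s) 3: sobesilat
surface: sobesilat

cell GRD=ne, RANK=zo:
underlying: sobsi-de-d
1. 0 -> a / C _ C #: no change
2. b -> p, d -> t, g -> k, v -> f, z -> s / _ #: fires at position(s) 8: sobsidet
3. 0 -> e / C _ C: inserts after position(s) 3: sobesidet
surface: sobesidet

cell GRD=ne, RANK=ne:
underlying: sobsi-v-d
1. 0 -> a / C _ C #: inserts after position(s) 6: sobsivad
2. b -> p, d -> t, g -> k, v -> f, z -> s / _ #: fires at position(s) 8: sobsivat
3. 0 -> e / C _ C: inserts after position(s) 3: sobesivat
surface: sobesivat
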